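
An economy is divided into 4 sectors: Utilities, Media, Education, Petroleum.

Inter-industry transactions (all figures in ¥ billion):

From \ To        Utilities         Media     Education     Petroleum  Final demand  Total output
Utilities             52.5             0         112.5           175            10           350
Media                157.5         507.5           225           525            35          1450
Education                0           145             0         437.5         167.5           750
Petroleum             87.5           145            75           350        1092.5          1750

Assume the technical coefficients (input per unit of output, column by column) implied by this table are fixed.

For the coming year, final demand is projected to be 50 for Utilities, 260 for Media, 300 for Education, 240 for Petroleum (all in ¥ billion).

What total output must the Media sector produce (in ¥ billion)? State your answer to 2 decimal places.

x_2 = 1073.04

Technical coefficients a_ij = z_ij / X_j:
  a_11 = 52.5/350 = 0.15, a_21 = 157.5/350 = 0.45, a_31 = 0/350 = 0.00, a_41 = 87.5/350 = 0.25
  a_12 = 0/1450 = 0.00, a_22 = 507.5/1450 = 0.35, a_32 = 145/1450 = 0.10, a_42 = 145/1450 = 0.10
  a_13 = 112.5/750 = 0.15, a_23 = 225/750 = 0.30, a_33 = 0/750 = 0.00, a_43 = 75/750 = 0.10
  a_14 = 175/1750 = 0.10, a_24 = 525/1750 = 0.30, a_34 = 437.5/1750 = 0.25, a_44 = 350/1750 = 0.20
I − A =
  [   0.85     0.00    -0.15    -0.10]
  [  -0.45     0.65    -0.30    -0.30]
  [   0.00    -0.10     1.00    -0.25]
  [  -0.25    -0.10    -0.10     0.80]
Compute the cofactors C_ij = (−1)^(i+j)·(3×3 minor ij) of I−A; the adjugate is their transpose:
adj(I−A) = Cᵀ =
  [ 0.439250   0.026750   0.083000   0.090875]
  [ 0.442500   0.624375   0.291750   0.380625]
  [ 0.095375   0.086750   0.395750   0.168125]
  [ 0.204500   0.097250   0.111875   0.520250]
det(I−A) = Σ_j (I−A)_1j·C_1j = (0.85)(0.439250) + (0.00)(0.442500) + (-0.15)(0.095375) + (-0.10)(0.204500) = 0.33860625
(I − A)⁻¹ = adj(I−A) / det(I−A) ≈
  [   1.2972     0.0790     0.2451     0.2684]
  [   1.3068     1.8440     0.8616     1.1241]
  [   0.2817     0.2562     1.1688     0.4965]
  [   0.6039     0.2872     0.3304     1.5364]
x = (I − A)⁻¹ d = adj(I−A)·d / det(I−A), with det(I−A) = 0.33860625:
  x_1 = (0.439250·50 + 0.026750·260 + 0.083000·300 + 0.090875·240) / 0.33860625 = 75.6275 / 0.33860625 ≈ 223.35
  x_2 = (0.442500·50 + 0.624375·260 + 0.291750·300 + 0.380625·240) / 0.33860625 = 363.3375 / 0.33860625 ≈ 1073.04
  x_3 = (0.095375·50 + 0.086750·260 + 0.395750·300 + 0.168125·240) / 0.33860625 = 186.39875 / 0.33860625 ≈ 550.49
  x_4 = (0.204500·50 + 0.097250·260 + 0.111875·300 + 0.520250·240) / 0.33860625 = 193.9325 / 0.33860625 ≈ 572.74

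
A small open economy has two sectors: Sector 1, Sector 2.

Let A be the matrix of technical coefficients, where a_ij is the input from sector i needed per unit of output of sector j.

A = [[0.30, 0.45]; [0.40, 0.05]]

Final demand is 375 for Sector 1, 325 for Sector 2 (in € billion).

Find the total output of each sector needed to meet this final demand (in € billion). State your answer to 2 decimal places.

x_1 = 1036.08, x_2 = 778.35

I − A =
  [   0.70    -0.45]
  [  -0.40     0.95]
det(I−A) = (0.70)(0.95) − (-0.45)(-0.40) = 0.4850
adj(I−A) = [[0.95, 0.45], [0.40, 0.70]]
(I − A)⁻¹ = adj(I−A) / det(I−A) ≈
  [   1.9588     0.9278]
  [   0.8247     1.4433]
x = (I − A)⁻¹ d = adj(I−A)·d / det(I−A), with det(I−A) = 0.4850:
  x_1 = (0.95·375 + 0.45·325) / 0.4850 = 502.50 / 0.4850 ≈ 1036.08
  x_2 = (0.40·375 + 0.70·325) / 0.4850 = 377.50 / 0.4850 ≈ 778.35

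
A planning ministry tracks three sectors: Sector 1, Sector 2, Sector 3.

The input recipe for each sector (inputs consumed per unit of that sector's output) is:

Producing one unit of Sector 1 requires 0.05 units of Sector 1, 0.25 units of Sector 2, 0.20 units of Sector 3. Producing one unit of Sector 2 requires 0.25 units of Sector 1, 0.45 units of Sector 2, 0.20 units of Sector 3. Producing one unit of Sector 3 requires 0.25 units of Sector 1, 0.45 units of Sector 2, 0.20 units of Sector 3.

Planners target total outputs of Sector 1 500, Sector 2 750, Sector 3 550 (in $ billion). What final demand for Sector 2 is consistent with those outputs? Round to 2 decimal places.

d_2 = 40.00

I − A =
  [   0.95    -0.25    -0.25]
  [  -0.25     0.55    -0.45]
  [  -0.20    -0.20     0.80]
d = (I − A) x:
  d_1 = (+0.95)·500 + (-0.25)·750 + (-0.25)·550 = 150.00
  d_2 = (-0.25)·500 + (+0.55)·750 + (-0.45)·550 = 40.00
  d_3 = (-0.20)·500 + (-0.20)·750 + (+0.80)·550 = 190.00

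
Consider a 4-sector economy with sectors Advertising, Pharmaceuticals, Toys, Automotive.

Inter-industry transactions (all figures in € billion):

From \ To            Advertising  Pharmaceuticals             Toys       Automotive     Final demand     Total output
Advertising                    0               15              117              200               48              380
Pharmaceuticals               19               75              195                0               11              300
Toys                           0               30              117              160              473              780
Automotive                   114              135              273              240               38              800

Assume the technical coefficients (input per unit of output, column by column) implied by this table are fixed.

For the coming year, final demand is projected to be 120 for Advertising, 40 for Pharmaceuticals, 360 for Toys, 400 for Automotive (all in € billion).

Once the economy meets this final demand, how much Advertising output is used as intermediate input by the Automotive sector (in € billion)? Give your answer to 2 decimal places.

z_14 = 371.86

Technical coefficients a_ij = z_ij / X_j:
  a_11 = 0/380 = 0.00, a_21 = 19/380 = 0.05, a_31 = 0/380 = 0.00, a_41 = 114/380 = 0.30
  a_12 = 15/300 = 0.05, a_22 = 75/300 = 0.25, a_32 = 30/300 = 0.10, a_42 = 135/300 = 0.45
  a_13 = 117/780 = 0.15, a_23 = 195/780 = 0.25, a_33 = 117/780 = 0.15, a_43 = 273/780 = 0.35
  a_14 = 200/800 = 0.25, a_24 = 0/800 = 0.00, a_34 = 160/800 = 0.20, a_44 = 240/800 = 0.30
I − A =
  [   1.00    -0.05    -0.15    -0.25]
  [  -0.05     0.75    -0.25     0.00]
  [   0.00    -0.10     0.85    -0.20]
  [  -0.30    -0.45    -0.35     0.70]
Compute the cofactors C_ij = (−1)^(i+j)·(3×3 minor ij) of I−A; the adjugate is their transpose:
adj(I−A) = Cᵀ =
  [ 0.353750   0.154625   0.181250   0.178125]
  [ 0.041250   0.452250   0.165875   0.062125]
  [ 0.053000   0.155500   0.461375   0.150750]
  [ 0.204625   0.434750   0.415000   0.609625]
det(I−A) = Σ_j (I−A)_1j·C_1j = (1.00)(0.353750) + (-0.05)(0.041250) + (-0.15)(0.053000) + (-0.25)(0.204625) = 0.29258125
(I − A)⁻¹ = adj(I−A) / det(I−A) ≈
  [   1.2091     0.5285     0.6195     0.6088]
  [   0.1410     1.5457     0.5669     0.2123]
  [   0.1811     0.5315     1.5769     0.5152]
  [   0.6994     1.4859     1.4184     2.0836]
First solve x = (I − A)⁻¹ d = adj(I−A)·d / det(I−A); in particular x_4 = (0.204625·120 + 0.434750·40 + 0.415000·360 + 0.609625·400) / 0.29258125 = 435.195 / 0.29258125 ≈ 1487.4330.
Intermediate flow from 1 to 4: z_14 = a_14 · x_4 = 0.25 × 435.195 / 0.29258125 = 108.79875 / 0.29258125 ≈ 371.86.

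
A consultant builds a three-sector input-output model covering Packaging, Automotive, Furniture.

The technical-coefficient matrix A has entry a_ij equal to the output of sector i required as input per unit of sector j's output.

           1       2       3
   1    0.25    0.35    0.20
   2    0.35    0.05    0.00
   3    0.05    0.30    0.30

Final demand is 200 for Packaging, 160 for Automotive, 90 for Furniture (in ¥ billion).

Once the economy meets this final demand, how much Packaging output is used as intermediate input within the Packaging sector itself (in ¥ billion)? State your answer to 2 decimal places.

z_11 = 130.00

I − A =
  [   0.75    -0.35    -0.20]
  [  -0.35     0.95     0.00]
  [  -0.05    -0.30     0.70]
Cofactors of I−A, C_ij = (−1)^(i+j)·(minor ij) (rows/columns in the sector order above):
  C_11 = (0.95)(0.70) − (0.00)(-0.30) = 0.6650
  C_12 = −[(-0.35)(0.70) − (0.00)(-0.05)] = 0.2450
  C_13 = (-0.35)(-0.30) − (0.95)(-0.05) = 0.1525
  C_21 = −[(-0.35)(0.70) − (-0.20)(-0.30)] = 0.3050
  C_22 = (0.75)(0.70) − (-0.20)(-0.05) = 0.5150
  C_23 = −[(0.75)(-0.30) − (-0.35)(-0.05)] = 0.2425
  C_31 = (-0.35)(0.00) − (-0.20)(0.95) = 0.1900
  C_32 = −[(0.75)(0.00) − (-0.20)(-0.35)] = 0.0700
  C_33 = (0.75)(0.95) − (-0.35)(-0.35) = 0.5900
det(I−A) = Σ_j (I−A)_1j·C_1j = (0.75)(0.6650) + (-0.35)(0.2450) + (-0.20)(0.1525) = 0.3825
adj(I−A) = Cᵀ =
  [ 0.6650   0.3050   0.1900]
  [ 0.2450   0.5150   0.0700]
  [ 0.1525   0.2425   0.5900]
(I − A)⁻¹ = adj(I−A) / det(I−A) ≈
  [   1.7386     0.7974     0.4967]
  [   0.6405     1.3464     0.1830]
  [   0.3987     0.6340     1.5425]
First solve x = (I − A)⁻¹ d = adj(I−A)·d / det(I−A); in particular x_1 = (0.6650·200 + 0.3050·160 + 0.1900·90) / 0.3825 = 198.90 / 0.3825 = 520.0000.
Intermediate flow from 1 to 1: z_11 = a_11 · x_1 = 0.25 × 198.90 / 0.3825 = 49.725 / 0.3825 = 130.00.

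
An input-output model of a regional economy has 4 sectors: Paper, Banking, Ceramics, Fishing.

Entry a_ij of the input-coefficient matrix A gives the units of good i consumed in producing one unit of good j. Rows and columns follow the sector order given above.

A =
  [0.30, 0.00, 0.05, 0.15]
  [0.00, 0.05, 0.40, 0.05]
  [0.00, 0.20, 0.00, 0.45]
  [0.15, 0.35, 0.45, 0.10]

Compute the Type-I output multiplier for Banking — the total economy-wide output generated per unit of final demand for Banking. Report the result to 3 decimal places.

m_B = 3.282

I − A =
  [   0.70     0.00    -0.05    -0.15]
  [   0.00     0.95    -0.40    -0.05]
  [   0.00    -0.20     1.00    -0.45]
  [  -0.15    -0.35    -0.45     0.90]
Compute the cofactors C_ij = (−1)^(i+j)·(3×3 minor ij) of I−A; the adjugate is their transpose:
adj(I−A) = Cᵀ =
  [ 0.505625   0.082875   0.127000   0.152375]
  [ 0.034500   0.462375   0.259125   0.161000]
  [ 0.065625   0.231750   0.564875   0.306250]
  [ 0.130500   0.309500   0.404375   0.609000]
det(I−A) = Σ_j (I−A)_1j·C_1j = (0.70)(0.505625) + (0.00)(0.034500) + (-0.05)(0.065625) + (-0.15)(0.130500) = 0.33108125
(I − A)⁻¹ = adj(I−A) / det(I−A) ≈
  [   1.5272     0.2503     0.3836     0.4602]
  [   0.1042     1.3966     0.7827     0.4863]
  [   0.1982     0.7000     1.7062     0.9250]
  [   0.3942     0.9348     1.2214     1.8394]
The output multiplier for sector j is the column-j sum of the Leontief inverse (I − A)⁻¹ = adj(I−A) / det(I−A).
Column B of adj(I−A): (0.082875, 0.462375, 0.231750, 0.309500); det(I−A) = 0.33108125.
m_B = (0.082875 + 0.462375 + 0.231750 + 0.309500) / 0.33108125 = 1.0865 / 0.33108125 ≈ 3.282.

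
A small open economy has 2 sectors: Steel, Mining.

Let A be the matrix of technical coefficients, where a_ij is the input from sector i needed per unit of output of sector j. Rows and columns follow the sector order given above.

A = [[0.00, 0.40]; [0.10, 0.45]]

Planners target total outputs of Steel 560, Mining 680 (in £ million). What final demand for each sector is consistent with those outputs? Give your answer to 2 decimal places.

I − A =
  [   1.00    -0.40]
  [  -0.10     0.55]
d = (I − A) x:
  d_S = (+1.00)·560 + (-0.40)·680 = 288.00
  d_M = (-0.10)·560 + (+0.55)·680 = 318.00

d_S = 288.00, d_M = 318.00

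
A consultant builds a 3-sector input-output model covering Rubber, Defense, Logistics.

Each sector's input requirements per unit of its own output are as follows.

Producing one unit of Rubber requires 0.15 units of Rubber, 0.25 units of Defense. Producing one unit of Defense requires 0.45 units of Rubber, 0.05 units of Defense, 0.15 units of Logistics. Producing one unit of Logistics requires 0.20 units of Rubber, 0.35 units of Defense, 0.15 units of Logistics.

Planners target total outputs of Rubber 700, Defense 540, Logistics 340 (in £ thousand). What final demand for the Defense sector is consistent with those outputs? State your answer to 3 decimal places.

d_D = 219.000

I − A =
  [   0.85    -0.45    -0.20]
  [  -0.25     0.95    -0.35]
  [   0.00    -0.15     0.85]
d = (I − A) x:
  d_R = (+0.85)·700 + (-0.45)·540 + (-0.20)·340 = 284.000
  d_D = (-0.25)·700 + (+0.95)·540 + (-0.35)·340 = 219.000
  d_L = (+0.00)·700 + (-0.15)·540 + (+0.85)·340 = 208.000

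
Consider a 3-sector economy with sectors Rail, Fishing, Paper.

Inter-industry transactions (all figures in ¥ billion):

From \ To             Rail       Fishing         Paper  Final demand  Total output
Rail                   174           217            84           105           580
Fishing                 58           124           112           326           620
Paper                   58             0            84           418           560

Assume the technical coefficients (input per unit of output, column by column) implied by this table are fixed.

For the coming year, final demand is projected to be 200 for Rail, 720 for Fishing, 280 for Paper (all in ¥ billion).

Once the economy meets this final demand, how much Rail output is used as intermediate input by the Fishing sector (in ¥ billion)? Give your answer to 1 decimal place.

Technical coefficients a_ij = z_ij / X_j:
  a_11 = 174/580 = 0.30, a_21 = 58/580 = 0.10, a_31 = 58/580 = 0.10
  a_12 = 217/620 = 0.35, a_22 = 124/620 = 0.20, a_32 = 0/620 = 0.00
  a_13 = 84/560 = 0.15, a_23 = 112/560 = 0.20, a_33 = 84/560 = 0.15
I − A =
  [   0.70    -0.35    -0.15]
  [  -0.10     0.80    -0.20]
  [  -0.10     0.00     0.85]
Cofactors of I−A, C_ij = (−1)^(i+j)·(minor ij) (rows/columns in the sector order above):
  C_11 = (0.80)(0.85) − (-0.20)(0.00) = 0.6800
  C_12 = −[(-0.10)(0.85) − (-0.20)(-0.10)] = 0.1050
  C_13 = (-0.10)(0.00) − (0.80)(-0.10) = 0.0800
  C_21 = −[(-0.35)(0.85) − (-0.15)(0.00)] = 0.2975
  C_22 = (0.70)(0.85) − (-0.15)(-0.10) = 0.5800
  C_23 = −[(0.70)(0.00) − (-0.35)(-0.10)] = 0.0350
  C_31 = (-0.35)(-0.20) − (-0.15)(0.80) = 0.1900
  C_32 = −[(0.70)(-0.20) − (-0.15)(-0.10)] = 0.1550
  C_33 = (0.70)(0.80) − (-0.35)(-0.10) = 0.5250
det(I−A) = Σ_j (I−A)_1j·C_1j = (0.70)(0.6800) + (-0.35)(0.1050) + (-0.15)(0.0800) = 0.42725
adj(I−A) = Cᵀ =
  [ 0.6800   0.2975   0.1900]
  [ 0.1050   0.5800   0.1550]
  [ 0.0800   0.0350   0.5250]
(I − A)⁻¹ = adj(I−A) / det(I−A) ≈
  [   1.5916     0.6963     0.4447]
  [   0.2458     1.3575     0.3628]
  [   0.1872     0.0819     1.2288]
First solve x = (I − A)⁻¹ d = adj(I−A)·d / det(I−A); in particular x_2 = (0.1050·200 + 0.5800·720 + 0.1550·280) / 0.42725 = 482.00 / 0.42725 ≈ 1128.145.
Intermediate flow from 1 to 2: z_12 = a_12 · x_2 = 0.35 × 482.00 / 0.42725 = 168.70 / 0.42725 ≈ 394.9.

z_12 = 394.9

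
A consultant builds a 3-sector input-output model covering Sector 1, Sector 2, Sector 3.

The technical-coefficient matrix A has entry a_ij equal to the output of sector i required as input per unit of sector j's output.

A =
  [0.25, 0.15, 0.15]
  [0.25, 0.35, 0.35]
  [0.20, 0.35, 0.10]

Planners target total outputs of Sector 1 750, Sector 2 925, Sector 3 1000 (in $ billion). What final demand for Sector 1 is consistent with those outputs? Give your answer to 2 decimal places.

I − A =
  [   0.75    -0.15    -0.15]
  [  -0.25     0.65    -0.35]
  [  -0.20    -0.35     0.90]
d = (I − A) x:
  d_1 = (+0.75)·750 + (-0.15)·925 + (-0.15)·1000 = 273.75
  d_2 = (-0.25)·750 + (+0.65)·925 + (-0.35)·1000 = 63.75
  d_3 = (-0.20)·750 + (-0.35)·925 + (+0.90)·1000 = 426.25

d_1 = 273.75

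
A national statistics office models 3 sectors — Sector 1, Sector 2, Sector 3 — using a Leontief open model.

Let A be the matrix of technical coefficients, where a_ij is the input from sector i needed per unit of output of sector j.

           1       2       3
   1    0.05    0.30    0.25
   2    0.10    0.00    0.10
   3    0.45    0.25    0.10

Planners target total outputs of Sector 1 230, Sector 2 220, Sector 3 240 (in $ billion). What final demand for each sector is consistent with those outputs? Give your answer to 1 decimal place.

d_1 = 92.5, d_2 = 173.0, d_3 = 57.5

I − A =
  [   0.95    -0.30    -0.25]
  [  -0.10     1.00    -0.10]
  [  -0.45    -0.25     0.90]
d = (I − A) x:
  d_1 = (+0.95)·230 + (-0.30)·220 + (-0.25)·240 = 92.5
  d_2 = (-0.10)·230 + (+1.00)·220 + (-0.10)·240 = 173.0
  d_3 = (-0.45)·230 + (-0.25)·220 + (+0.90)·240 = 57.5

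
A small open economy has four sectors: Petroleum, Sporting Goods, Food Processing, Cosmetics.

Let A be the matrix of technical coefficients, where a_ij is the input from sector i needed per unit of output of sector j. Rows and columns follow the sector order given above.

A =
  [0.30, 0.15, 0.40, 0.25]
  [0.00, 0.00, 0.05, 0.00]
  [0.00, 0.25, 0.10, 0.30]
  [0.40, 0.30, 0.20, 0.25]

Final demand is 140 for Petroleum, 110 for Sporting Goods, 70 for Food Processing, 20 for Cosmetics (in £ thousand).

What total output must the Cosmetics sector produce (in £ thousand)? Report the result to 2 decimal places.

x_4 = 420.47

I − A =
  [   0.70    -0.15    -0.40    -0.25]
  [   0.00     1.00    -0.05     0.00]
  [   0.00    -0.25     0.90    -0.30]
  [  -0.40    -0.30    -0.20     0.75]
Compute the cofactors C_ij = (−1)^(i+j)·(3×3 minor ij) of I−A; the adjugate is their transpose:
adj(I−A) = Cᵀ =
  [ 0.601125   0.283250   0.359375   0.344125]
  [ 0.006000   0.292500   0.021250   0.010500]
  [ 0.120000   0.187250   0.425000   0.210000]
  [ 0.355000   0.318000   0.313500   0.621250]
det(I−A) = Σ_j (I−A)_1j·C_1j = (0.70)(0.601125) + (-0.15)(0.006000) + (-0.40)(0.120000) + (-0.25)(0.355000) = 0.2831375
(I − A)⁻¹ = adj(I−A) / det(I−A) ≈
  [   2.1231     1.0004     1.2693     1.2154]
  [   0.0212     1.0331     0.0751     0.0371]
  [   0.4238     0.6613     1.5010     0.7417]
  [   1.2538     1.1231     1.1072     2.1942]
x = (I − A)⁻¹ d = adj(I−A)·d / det(I−A), with det(I−A) = 0.2831375:
  x_1 = (0.601125·140 + 0.283250·110 + 0.359375·70 + 0.344125·20) / 0.2831375 = 147.35375 / 0.2831375 ≈ 520.43
  x_2 = (0.006000·140 + 0.292500·110 + 0.021250·70 + 0.010500·20) / 0.2831375 = 34.7125 / 0.2831375 ≈ 122.60
  x_3 = (0.120000·140 + 0.187250·110 + 0.425000·70 + 0.210000·20) / 0.2831375 = 71.3475 / 0.2831375 ≈ 251.99
  x_4 = (0.355000·140 + 0.318000·110 + 0.313500·70 + 0.621250·20) / 0.2831375 = 119.05 / 0.2831375 ≈ 420.47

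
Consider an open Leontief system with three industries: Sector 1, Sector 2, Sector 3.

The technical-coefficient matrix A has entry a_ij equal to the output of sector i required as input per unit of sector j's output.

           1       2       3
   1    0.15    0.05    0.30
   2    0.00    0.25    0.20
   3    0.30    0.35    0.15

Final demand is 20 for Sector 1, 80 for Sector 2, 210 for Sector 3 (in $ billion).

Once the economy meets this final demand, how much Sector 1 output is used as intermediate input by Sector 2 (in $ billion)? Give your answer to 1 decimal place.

z_12 = 10.6

I − A =
  [   0.85    -0.05    -0.30]
  [   0.00     0.75    -0.20]
  [  -0.30    -0.35     0.85]
Cofactors of I−A, C_ij = (−1)^(i+j)·(minor ij) (rows/columns in the sector order above):
  C_11 = (0.75)(0.85) − (-0.20)(-0.35) = 0.5675
  C_12 = −[(0.00)(0.85) − (-0.20)(-0.30)] = 0.0600
  C_13 = (0.00)(-0.35) − (0.75)(-0.30) = 0.2250
  C_21 = −[(-0.05)(0.85) − (-0.30)(-0.35)] = 0.1475
  C_22 = (0.85)(0.85) − (-0.30)(-0.30) = 0.6325
  C_23 = −[(0.85)(-0.35) − (-0.05)(-0.30)] = 0.3125
  C_31 = (-0.05)(-0.20) − (-0.30)(0.75) = 0.2350
  C_32 = −[(0.85)(-0.20) − (-0.30)(0.00)] = 0.1700
  C_33 = (0.85)(0.75) − (-0.05)(0.00) = 0.6375
det(I−A) = Σ_j (I−A)_1j·C_1j = (0.85)(0.5675) + (-0.05)(0.0600) + (-0.30)(0.2250) = 0.411875
adj(I−A) = Cᵀ =
  [ 0.5675   0.1475   0.2350]
  [ 0.0600   0.6325   0.1700]
  [ 0.2250   0.3125   0.6375]
(I − A)⁻¹ = adj(I−A) / det(I−A) ≈
  [   1.3778     0.3581     0.5706]
  [   0.1457     1.5357     0.4127]
  [   0.5463     0.7587     1.5478]
First solve x = (I − A)⁻¹ d = adj(I−A)·d / det(I−A); in particular x_2 = (0.0600·20 + 0.6325·80 + 0.1700·210) / 0.411875 = 87.50 / 0.411875 ≈ 212.443.
Intermediate flow from 1 to 2: z_12 = a_12 · x_2 = 0.05 × 87.50 / 0.411875 = 4.375 / 0.411875 ≈ 10.6.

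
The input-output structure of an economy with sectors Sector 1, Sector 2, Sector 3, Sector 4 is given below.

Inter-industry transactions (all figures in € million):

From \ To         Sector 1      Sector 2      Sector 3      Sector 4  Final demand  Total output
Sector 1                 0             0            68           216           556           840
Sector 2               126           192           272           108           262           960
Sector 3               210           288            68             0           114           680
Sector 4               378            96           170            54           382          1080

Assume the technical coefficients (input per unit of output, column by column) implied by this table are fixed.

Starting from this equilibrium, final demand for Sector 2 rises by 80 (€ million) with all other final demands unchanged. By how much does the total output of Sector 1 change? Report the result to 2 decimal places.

Technical coefficients a_ij = z_ij / X_j:
  a_11 = 0/840 = 0.00, a_21 = 126/840 = 0.15, a_31 = 210/840 = 0.25, a_41 = 378/840 = 0.45
  a_12 = 0/960 = 0.00, a_22 = 192/960 = 0.20, a_32 = 288/960 = 0.30, a_42 = 96/960 = 0.10
  a_13 = 68/680 = 0.10, a_23 = 272/680 = 0.40, a_33 = 68/680 = 0.10, a_43 = 170/680 = 0.25
  a_14 = 216/1080 = 0.20, a_24 = 108/1080 = 0.10, a_34 = 0/1080 = 0.00, a_44 = 54/1080 = 0.05
I − A =
  [   1.00     0.00    -0.10    -0.20]
  [  -0.15     0.80    -0.40    -0.10]
  [  -0.25    -0.30     0.90     0.00]
  [  -0.45    -0.10    -0.25     0.95]
Compute the cofactors C_ij = (−1)^(i+j)·(3×3 minor ij) of I−A; the adjugate is their transpose:
adj(I−A) = Cᵀ =
  [ 0.55350   0.06150   0.12300   0.12300]
  [ 0.27000   0.73775   0.39525   0.13450]
  [ 0.24375   0.26300   0.67500   0.07900]
  [ 0.35475   0.17600   0.27750   0.57550]
det(I−A) = Σ_j (I−A)_1j·C_1j = (1.00)(0.55350) + (0.00)(0.27000) + (-0.10)(0.24375) + (-0.20)(0.35475) = 0.458175
(I − A)⁻¹ = adj(I−A) / det(I−A) ≈
  [   1.2081     0.1342     0.2685     0.2685]
  [   0.5893     1.6102     0.8627     0.2936]
  [   0.5320     0.5740     1.4732     0.1724]
  [   0.7743     0.3841     0.6057     1.2561]
Δx = (I − A)⁻¹ Δd with Δd having +80 in the Sector 2 component and 0 elsewhere.
So Δx_1 = L_12 · (+80), where L_12 = adj(I−A)_12 / det(I−A) = 0.06150 / 0.458175.
Δx_1 = 0.06150 × (+80) / 0.458175 = 4.92 / 0.458175 ≈ 10.74.

Δx_1 = 10.74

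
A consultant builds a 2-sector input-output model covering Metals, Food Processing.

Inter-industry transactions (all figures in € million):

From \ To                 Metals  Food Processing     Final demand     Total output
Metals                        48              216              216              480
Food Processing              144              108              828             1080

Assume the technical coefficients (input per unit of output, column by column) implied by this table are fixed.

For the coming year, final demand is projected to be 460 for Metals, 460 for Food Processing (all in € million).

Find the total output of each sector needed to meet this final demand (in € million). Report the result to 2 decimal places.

x_1 = 674.67, x_2 = 736.00

Technical coefficients a_ij = z_ij / X_j:
  a_11 = 48/480 = 0.10, a_21 = 144/480 = 0.30
  a_12 = 216/1080 = 0.20, a_22 = 108/1080 = 0.10
I − A =
  [   0.90    -0.20]
  [  -0.30     0.90]
det(I−A) = (0.90)(0.90) − (-0.20)(-0.30) = 0.7500
adj(I−A) = [[0.90, 0.20], [0.30, 0.90]]
(I − A)⁻¹ = adj(I−A) / det(I−A) ≈
  [   1.2000     0.2667]
  [   0.4000     1.2000]
x = (I − A)⁻¹ d = adj(I−A)·d / det(I−A), with det(I−A) = 0.7500:
  x_1 = (0.90·460 + 0.20·460) / 0.7500 = 506.00 / 0.7500 ≈ 674.67
  x_2 = (0.30·460 + 0.90·460) / 0.7500 = 552.00 / 0.7500 = 736.00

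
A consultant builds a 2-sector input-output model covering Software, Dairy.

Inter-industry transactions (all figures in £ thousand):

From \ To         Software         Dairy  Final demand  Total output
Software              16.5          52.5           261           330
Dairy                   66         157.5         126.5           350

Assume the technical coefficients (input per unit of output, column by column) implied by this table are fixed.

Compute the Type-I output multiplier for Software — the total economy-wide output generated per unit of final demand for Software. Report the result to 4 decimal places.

m_S = 1.5228

Technical coefficients a_ij = z_ij / X_j:
  a_SS = 16.5/330 = 0.05, a_DS = 66/330 = 0.20
  a_SD = 52.5/350 = 0.15, a_DD = 157.5/350 = 0.45
I − A =
  [   0.95    -0.15]
  [  -0.20     0.55]
det(I−A) = (0.95)(0.55) − (-0.15)(-0.20) = 0.4925
adj(I−A) = [[0.55, 0.15], [0.20, 0.95]]
(I − A)⁻¹ = adj(I−A) / det(I−A) ≈
  [   1.11675     0.30457]
  [   0.40609     1.92893]
The output multiplier for sector j is the column-j sum of the Leontief inverse (I − A)⁻¹ = adj(I−A) / det(I−A).
Column S of adj(I−A): (0.55, 0.20); det(I−A) = 0.4925.
m_S = (0.55 + 0.20) / 0.4925 = 0.75 / 0.4925 ≈ 1.5228.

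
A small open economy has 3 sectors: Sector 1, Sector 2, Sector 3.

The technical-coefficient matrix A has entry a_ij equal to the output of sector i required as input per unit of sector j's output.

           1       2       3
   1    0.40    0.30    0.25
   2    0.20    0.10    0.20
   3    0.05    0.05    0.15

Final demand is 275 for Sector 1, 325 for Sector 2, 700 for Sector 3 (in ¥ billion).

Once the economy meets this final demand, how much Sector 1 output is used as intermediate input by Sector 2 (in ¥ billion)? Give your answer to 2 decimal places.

I − A =
  [   0.60    -0.30    -0.25]
  [  -0.20     0.90    -0.20]
  [  -0.05    -0.05     0.85]
Cofactors of I−A, C_ij = (−1)^(i+j)·(minor ij) (rows/columns in the sector order above):
  C_11 = (0.90)(0.85) − (-0.20)(-0.05) = 0.7550
  C_12 = −[(-0.20)(0.85) − (-0.20)(-0.05)] = 0.1800
  C_13 = (-0.20)(-0.05) − (0.90)(-0.05) = 0.0550
  C_21 = −[(-0.30)(0.85) − (-0.25)(-0.05)] = 0.2675
  C_22 = (0.60)(0.85) − (-0.25)(-0.05) = 0.4975
  C_23 = −[(0.60)(-0.05) − (-0.30)(-0.05)] = 0.0450
  C_31 = (-0.30)(-0.20) − (-0.25)(0.90) = 0.2850
  C_32 = −[(0.60)(-0.20) − (-0.25)(-0.20)] = 0.1700
  C_33 = (0.60)(0.90) − (-0.30)(-0.20) = 0.4800
det(I−A) = Σ_j (I−A)_1j·C_1j = (0.60)(0.7550) + (-0.30)(0.1800) + (-0.25)(0.0550) = 0.38525
adj(I−A) = Cᵀ =
  [ 0.7550   0.2675   0.2850]
  [ 0.1800   0.4975   0.1700]
  [ 0.0550   0.0450   0.4800]
(I − A)⁻¹ = adj(I−A) / det(I−A) ≈
  [   1.9598     0.6944     0.7398]
  [   0.4672     1.2914     0.4413]
  [   0.1428     0.1168     1.2459]
First solve x = (I − A)⁻¹ d = adj(I−A)·d / det(I−A); in particular x_2 = (0.1800·275 + 0.4975·325 + 0.1700·700) / 0.38525 = 330.1875 / 0.38525 ≈ 857.0733.
Intermediate flow from 1 to 2: z_12 = a_12 · x_2 = 0.30 × 330.1875 / 0.38525 = 99.05625 / 0.38525 ≈ 257.12.

z_12 = 257.12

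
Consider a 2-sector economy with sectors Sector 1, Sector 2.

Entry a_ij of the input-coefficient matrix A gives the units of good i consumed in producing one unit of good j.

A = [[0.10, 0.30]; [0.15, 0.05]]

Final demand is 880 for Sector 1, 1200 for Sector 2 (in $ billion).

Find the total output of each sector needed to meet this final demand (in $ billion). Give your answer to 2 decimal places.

I − A =
  [   0.90    -0.30]
  [  -0.15     0.95]
det(I−A) = (0.90)(0.95) − (-0.30)(-0.15) = 0.8100
adj(I−A) = [[0.95, 0.30], [0.15, 0.90]]
(I − A)⁻¹ = adj(I−A) / det(I−A) ≈
  [   1.1728     0.3704]
  [   0.1852     1.1111]
x = (I − A)⁻¹ d = adj(I−A)·d / det(I−A), with det(I−A) = 0.8100:
  x_1 = (0.95·880 + 0.30·1200) / 0.8100 = 1196.00 / 0.8100 ≈ 1476.54
  x_2 = (0.15·880 + 0.90·1200) / 0.8100 = 1212.00 / 0.8100 ≈ 1496.30

x_1 = 1476.54, x_2 = 1496.30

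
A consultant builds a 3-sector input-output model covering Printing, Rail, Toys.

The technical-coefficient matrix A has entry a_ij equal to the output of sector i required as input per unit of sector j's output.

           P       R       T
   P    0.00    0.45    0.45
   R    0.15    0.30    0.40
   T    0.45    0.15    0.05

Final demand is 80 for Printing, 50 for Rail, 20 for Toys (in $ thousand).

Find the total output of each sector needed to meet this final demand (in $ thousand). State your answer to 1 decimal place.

I − A =
  [   1.00    -0.45    -0.45]
  [  -0.15     0.70    -0.40]
  [  -0.45    -0.15     0.95]
Cofactors of I−A, C_ij = (−1)^(i+j)·(minor ij) (rows/columns in the sector order above):
  C_11 = (0.70)(0.95) − (-0.40)(-0.15) = 0.6050
  C_12 = −[(-0.15)(0.95) − (-0.40)(-0.45)] = 0.3225
  C_13 = (-0.15)(-0.15) − (0.70)(-0.45) = 0.3375
  C_21 = −[(-0.45)(0.95) − (-0.45)(-0.15)] = 0.4950
  C_22 = (1.00)(0.95) − (-0.45)(-0.45) = 0.7475
  C_23 = −[(1.00)(-0.15) − (-0.45)(-0.45)] = 0.3525
  C_31 = (-0.45)(-0.40) − (-0.45)(0.70) = 0.4950
  C_32 = −[(1.00)(-0.40) − (-0.45)(-0.15)] = 0.4675
  C_33 = (1.00)(0.70) − (-0.45)(-0.15) = 0.6325
det(I−A) = Σ_j (I−A)_1j·C_1j = (1.00)(0.6050) + (-0.45)(0.3225) + (-0.45)(0.3375) = 0.3080
adj(I−A) = Cᵀ =
  [ 0.6050   0.4950   0.4950]
  [ 0.3225   0.7475   0.4675]
  [ 0.3375   0.3525   0.6325]
(I − A)⁻¹ = adj(I−A) / det(I−A) ≈
  [   1.9643     1.6071     1.6071]
  [   1.0471     2.4269     1.5179]
  [   1.0958     1.1445     2.0536]
x = (I − A)⁻¹ d = adj(I−A)·d / det(I−A), with det(I−A) = 0.3080:
  x_P = (0.6050·80 + 0.4950·50 + 0.4950·20) / 0.3080 = 83.05 / 0.3080 ≈ 269.6
  x_R = (0.3225·80 + 0.7475·50 + 0.4675·20) / 0.3080 = 72.525 / 0.3080 ≈ 235.5
  x_T = (0.3375·80 + 0.3525·50 + 0.6325·20) / 0.3080 = 57.275 / 0.3080 ≈ 186.0

x_P = 269.6, x_R = 235.5, x_T = 186.0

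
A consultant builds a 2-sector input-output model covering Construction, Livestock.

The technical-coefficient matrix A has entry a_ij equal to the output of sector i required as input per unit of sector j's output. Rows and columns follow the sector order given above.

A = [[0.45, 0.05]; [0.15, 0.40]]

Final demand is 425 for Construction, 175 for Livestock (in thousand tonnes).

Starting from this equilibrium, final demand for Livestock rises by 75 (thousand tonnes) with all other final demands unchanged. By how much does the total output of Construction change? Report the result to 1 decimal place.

I − A =
  [   0.55    -0.05]
  [  -0.15     0.60]
det(I−A) = (0.55)(0.60) − (-0.05)(-0.15) = 0.3225
adj(I−A) = [[0.60, 0.05], [0.15, 0.55]]
(I − A)⁻¹ = adj(I−A) / det(I−A) ≈
  [   1.8605     0.1550]
  [   0.4651     1.7054]
Δx = (I − A)⁻¹ Δd with Δd having +75 in the Livestock component and 0 elsewhere.
So Δx_1 = L_12 · (+75), where L_12 = adj(I−A)_12 / det(I−A) = 0.05 / 0.3225.
Δx_1 = 0.05 × (+75) / 0.3225 = 3.75 / 0.3225 ≈ 11.6.

Δx_1 = 11.6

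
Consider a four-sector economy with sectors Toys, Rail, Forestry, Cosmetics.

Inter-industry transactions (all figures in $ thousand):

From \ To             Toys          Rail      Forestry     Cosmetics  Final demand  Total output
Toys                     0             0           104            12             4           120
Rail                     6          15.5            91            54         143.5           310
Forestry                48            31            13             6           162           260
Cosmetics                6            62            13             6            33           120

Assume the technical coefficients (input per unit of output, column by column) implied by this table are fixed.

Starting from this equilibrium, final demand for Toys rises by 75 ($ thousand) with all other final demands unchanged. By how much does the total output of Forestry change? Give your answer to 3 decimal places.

Technical coefficients a_ij = z_ij / X_j:
  a_TT = 0/120 = 0.00, a_RT = 6/120 = 0.05, a_FT = 48/120 = 0.40, a_CT = 6/120 = 0.05
  a_TR = 0/310 = 0.00, a_RR = 15.5/310 = 0.05, a_FR = 31/310 = 0.10, a_CR = 62/310 = 0.20
  a_TF = 104/260 = 0.40, a_RF = 91/260 = 0.35, a_FF = 13/260 = 0.05, a_CF = 13/260 = 0.05
  a_TC = 12/120 = 0.10, a_RC = 54/120 = 0.45, a_FC = 6/120 = 0.05, a_CC = 6/120 = 0.05
I − A =
  [   1.00     0.00    -0.40    -0.10]
  [  -0.05     0.95    -0.35    -0.45]
  [  -0.40    -0.10     0.95    -0.05]
  [  -0.05    -0.20    -0.05     0.95]
Compute the cofactors C_ij = (−1)^(i+j)·(3×3 minor ij) of I−A; the adjugate is their transpose:
adj(I−A) = Cᵀ =
  [ 0.730500   0.061500   0.336750   0.123750]
  [ 0.209250   0.740250   0.381500   0.392750]
  [ 0.334875   0.112500   0.806750   0.131000]
  [ 0.100125   0.165000   0.140500   0.713500]
det(I−A) = Σ_j (I−A)_1j·C_1j = (1.00)(0.730500) + (0.00)(0.209250) + (-0.40)(0.334875) + (-0.10)(0.100125) = 0.5865375
(I − A)⁻¹ = adj(I−A) / det(I−A) ≈
  [   1.2454     0.1049     0.5741     0.2110]
  [   0.3568     1.2621     0.6504     0.6696]
  [   0.5709     0.1918     1.3754     0.2233]
  [   0.1707     0.2813     0.2395     1.2165]
Δx = (I − A)⁻¹ Δd with Δd having +75 in the Toys component and 0 elsewhere.
So Δx_F = L_FT · (+75), where L_FT = adj(I−A)_FT / det(I−A) = 0.334875 / 0.5865375.
Δx_F = 0.334875 × (+75) / 0.5865375 = 25.115625 / 0.5865375 ≈ 42.820.

Δx_F = 42.820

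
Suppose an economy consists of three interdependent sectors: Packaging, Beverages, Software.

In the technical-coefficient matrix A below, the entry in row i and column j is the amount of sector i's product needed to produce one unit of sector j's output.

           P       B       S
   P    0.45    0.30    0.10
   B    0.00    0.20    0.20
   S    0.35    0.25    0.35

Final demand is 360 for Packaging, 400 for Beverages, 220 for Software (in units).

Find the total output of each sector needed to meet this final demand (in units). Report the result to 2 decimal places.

x_P = 1374.70, x_B = 851.55, x_S = 1406.21

I − A =
  [   0.55    -0.30    -0.10]
  [   0.00     0.80    -0.20]
  [  -0.35    -0.25     0.65]
Cofactors of I−A, C_ij = (−1)^(i+j)·(minor ij) (rows/columns in the sector order above):
  C_11 = (0.80)(0.65) − (-0.20)(-0.25) = 0.4700
  C_12 = −[(0.00)(0.65) − (-0.20)(-0.35)] = 0.0700
  C_13 = (0.00)(-0.25) − (0.80)(-0.35) = 0.2800
  C_21 = −[(-0.30)(0.65) − (-0.10)(-0.25)] = 0.2200
  C_22 = (0.55)(0.65) − (-0.10)(-0.35) = 0.3225
  C_23 = −[(0.55)(-0.25) − (-0.30)(-0.35)] = 0.2425
  C_31 = (-0.30)(-0.20) − (-0.10)(0.80) = 0.1400
  C_32 = −[(0.55)(-0.20) − (-0.10)(0.00)] = 0.1100
  C_33 = (0.55)(0.80) − (-0.30)(0.00) = 0.4400
det(I−A) = Σ_j (I−A)_1j·C_1j = (0.55)(0.4700) + (-0.30)(0.0700) + (-0.10)(0.2800) = 0.2095
adj(I−A) = Cᵀ =
  [ 0.4700   0.2200   0.1400]
  [ 0.0700   0.3225   0.1100]
  [ 0.2800   0.2425   0.4400]
(I − A)⁻¹ = adj(I−A) / det(I−A) ≈
  [   2.2434     1.0501     0.6683]
  [   0.3341     1.5394     0.5251]
  [   1.3365     1.1575     2.1002]
x = (I − A)⁻¹ d = adj(I−A)·d / det(I−A), with det(I−A) = 0.2095:
  x_P = (0.4700·360 + 0.2200·400 + 0.1400·220) / 0.2095 = 288.00 / 0.2095 ≈ 1374.70
  x_B = (0.0700·360 + 0.3225·400 + 0.1100·220) / 0.2095 = 178.40 / 0.2095 ≈ 851.55
  x_S = (0.2800·360 + 0.2425·400 + 0.4400·220) / 0.2095 = 294.60 / 0.2095 ≈ 1406.21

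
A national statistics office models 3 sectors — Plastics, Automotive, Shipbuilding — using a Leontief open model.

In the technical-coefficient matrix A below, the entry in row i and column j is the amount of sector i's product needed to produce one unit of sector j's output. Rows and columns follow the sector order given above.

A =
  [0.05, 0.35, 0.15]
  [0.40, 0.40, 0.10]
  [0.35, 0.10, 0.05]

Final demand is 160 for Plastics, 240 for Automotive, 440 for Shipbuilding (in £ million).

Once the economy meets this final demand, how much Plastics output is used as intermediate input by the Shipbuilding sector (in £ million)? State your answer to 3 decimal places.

z_PS = 120.859

I − A =
  [   0.95    -0.35    -0.15]
  [  -0.40     0.60    -0.10]
  [  -0.35    -0.10     0.95]
Cofactors of I−A, C_ij = (−1)^(i+j)·(minor ij) (rows/columns in the sector order above):
  C_11 = (0.60)(0.95) − (-0.10)(-0.10) = 0.5600
  C_12 = −[(-0.40)(0.95) − (-0.10)(-0.35)] = 0.4150
  C_13 = (-0.40)(-0.10) − (0.60)(-0.35) = 0.2500
  C_21 = −[(-0.35)(0.95) − (-0.15)(-0.10)] = 0.3475
  C_22 = (0.95)(0.95) − (-0.15)(-0.35) = 0.8500
  C_23 = −[(0.95)(-0.10) − (-0.35)(-0.35)] = 0.2175
  C_31 = (-0.35)(-0.10) − (-0.15)(0.60) = 0.1250
  C_32 = −[(0.95)(-0.10) − (-0.15)(-0.40)] = 0.1550
  C_33 = (0.95)(0.60) − (-0.35)(-0.40) = 0.4300
det(I−A) = Σ_j (I−A)_1j·C_1j = (0.95)(0.5600) + (-0.35)(0.4150) + (-0.15)(0.2500) = 0.34925
adj(I−A) = Cᵀ =
  [ 0.5600   0.3475   0.1250]
  [ 0.4150   0.8500   0.1550]
  [ 0.2500   0.2175   0.4300]
(I − A)⁻¹ = adj(I−A) / det(I−A) ≈
  [   1.6034     0.9950     0.3579]
  [   1.1883     2.4338     0.4438]
  [   0.7158     0.6228     1.2312]
First solve x = (I − A)⁻¹ d = adj(I−A)·d / det(I−A); in particular x_S = (0.2500·160 + 0.2175·240 + 0.4300·440) / 0.34925 = 281.40 / 0.34925 ≈ 805.72656.
Intermediate flow from P to S: z_PS = a_PS · x_S = 0.15 × 281.40 / 0.34925 = 42.21 / 0.34925 ≈ 120.859.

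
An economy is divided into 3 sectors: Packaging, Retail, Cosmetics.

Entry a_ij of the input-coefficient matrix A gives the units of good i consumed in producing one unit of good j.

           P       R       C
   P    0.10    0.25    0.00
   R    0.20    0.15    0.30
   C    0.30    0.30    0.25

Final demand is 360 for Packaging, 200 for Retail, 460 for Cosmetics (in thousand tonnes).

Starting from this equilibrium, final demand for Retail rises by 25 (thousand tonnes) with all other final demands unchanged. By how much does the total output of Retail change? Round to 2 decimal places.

I − A =
  [   0.90    -0.25     0.00]
  [  -0.20     0.85    -0.30]
  [  -0.30    -0.30     0.75]
Cofactors of I−A, C_ij = (−1)^(i+j)·(minor ij) (rows/columns in the sector order above):
  C_11 = (0.85)(0.75) − (-0.30)(-0.30) = 0.5475
  C_12 = −[(-0.20)(0.75) − (-0.30)(-0.30)] = 0.2400
  C_13 = (-0.20)(-0.30) − (0.85)(-0.30) = 0.3150
  C_21 = −[(-0.25)(0.75) − (0.00)(-0.30)] = 0.1875
  C_22 = (0.90)(0.75) − (0.00)(-0.30) = 0.6750
  C_23 = −[(0.90)(-0.30) − (-0.25)(-0.30)] = 0.3450
  C_31 = (-0.25)(-0.30) − (0.00)(0.85) = 0.0750
  C_32 = −[(0.90)(-0.30) − (0.00)(-0.20)] = 0.2700
  C_33 = (0.90)(0.85) − (-0.25)(-0.20) = 0.7150
det(I−A) = Σ_j (I−A)_1j·C_1j = (0.90)(0.5475) + (-0.25)(0.2400) + (0.00)(0.3150) = 0.43275
adj(I−A) = Cᵀ =
  [ 0.5475   0.1875   0.0750]
  [ 0.2400   0.6750   0.2700]
  [ 0.3150   0.3450   0.7150]
(I − A)⁻¹ = adj(I−A) / det(I−A) ≈
  [   1.2652     0.4333     0.1733]
  [   0.5546     1.5598     0.6239]
  [   0.7279     0.7972     1.6522]
Δx = (I − A)⁻¹ Δd with Δd having +25 in the Retail component and 0 elsewhere.
So Δx_R = L_RR · (+25), where L_RR = adj(I−A)_RR / det(I−A) = 0.6750 / 0.43275.
Δx_R = 0.6750 × (+25) / 0.43275 = 16.875 / 0.43275 ≈ 38.99.

Δx_R = 38.99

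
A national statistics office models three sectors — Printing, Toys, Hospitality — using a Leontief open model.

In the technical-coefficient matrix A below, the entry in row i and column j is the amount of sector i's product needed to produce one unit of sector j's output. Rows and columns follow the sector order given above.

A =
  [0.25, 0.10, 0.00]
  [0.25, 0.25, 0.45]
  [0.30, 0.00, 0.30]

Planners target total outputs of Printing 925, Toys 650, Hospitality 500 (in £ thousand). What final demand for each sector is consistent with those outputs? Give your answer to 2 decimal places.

I − A =
  [   0.75    -0.10     0.00]
  [  -0.25     0.75    -0.45]
  [  -0.30     0.00     0.70]
d = (I − A) x:
  d_P = (+0.75)·925 + (-0.10)·650 + (+0.00)·500 = 628.75
  d_T = (-0.25)·925 + (+0.75)·650 + (-0.45)·500 = 31.25
  d_H = (-0.30)·925 + (+0.00)·650 + (+0.70)·500 = 72.50

d_P = 628.75, d_T = 31.25, d_H = 72.50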